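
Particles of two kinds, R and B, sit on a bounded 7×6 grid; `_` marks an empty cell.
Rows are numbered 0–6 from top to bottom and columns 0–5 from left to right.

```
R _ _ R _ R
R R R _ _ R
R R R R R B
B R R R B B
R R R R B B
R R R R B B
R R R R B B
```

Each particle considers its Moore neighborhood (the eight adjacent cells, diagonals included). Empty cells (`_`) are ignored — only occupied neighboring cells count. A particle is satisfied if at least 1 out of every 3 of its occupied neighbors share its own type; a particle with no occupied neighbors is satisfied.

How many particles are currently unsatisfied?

1

Row 0: (0,0)R 2/2 ok · (0,3)R 1/1 ok · (0,5)R 1/1 ok
Row 1: (1,0)R 4/4 ok · (1,1)R 6/6 ok · (1,2)R 5/5 ok · (1,5)R 2/3 ok
Row 2: (2,0)R 4/5 ok · (2,1)R 7/8 ok · (2,2)R 7/7 ok · (2,3)R 5/6 ok · (2,4)R 3/6 ok · (2,5)B 2/4 ok
Row 3: (3,0)B 0/5 unhappy · (3,1)R 7/8 ok · (3,2)R 8/8 ok · (3,3)R 6/8 ok · (3,4)B 4/8 ok · (3,5)B 4/5 ok
Row 4: (4,0)R 4/5 ok · (4,1)R 7/8 ok · (4,2)R 8/8 ok · (4,3)R 5/8 ok · (4,4)B 5/8 ok · (4,5)B 5/5 ok
Row 5: (5,0)R 5/5 ok · (5,1)R 8/8 ok · (5,2)R 8/8 ok · (5,3)R 5/8 ok · (5,4)B 5/8 ok · (5,5)B 5/5 ok
Row 6: (6,0)R 3/3 ok · (6,1)R 5/5 ok · (6,2)R 5/5 ok · (6,3)R 3/5 ok · (6,4)B 3/5 ok · (6,5)B 3/3 ok
Unsatisfied: (3,0) — 1 in total.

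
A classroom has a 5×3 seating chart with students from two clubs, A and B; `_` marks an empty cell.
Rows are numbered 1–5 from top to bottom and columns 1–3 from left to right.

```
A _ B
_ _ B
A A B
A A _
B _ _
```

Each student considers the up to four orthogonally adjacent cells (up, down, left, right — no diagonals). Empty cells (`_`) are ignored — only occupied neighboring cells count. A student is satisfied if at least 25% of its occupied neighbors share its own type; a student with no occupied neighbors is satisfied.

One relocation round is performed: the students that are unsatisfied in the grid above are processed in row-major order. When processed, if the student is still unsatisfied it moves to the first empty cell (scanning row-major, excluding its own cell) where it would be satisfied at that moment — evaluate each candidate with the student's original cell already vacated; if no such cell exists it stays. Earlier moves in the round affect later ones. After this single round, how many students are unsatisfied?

1

Initially unsatisfied (in order): (5,1).
  (5,1) → (1,2).
Resulting grid:
A B B
_ _ B
A A B
A A _
_ _ _
Unsatisfied now: (1,1).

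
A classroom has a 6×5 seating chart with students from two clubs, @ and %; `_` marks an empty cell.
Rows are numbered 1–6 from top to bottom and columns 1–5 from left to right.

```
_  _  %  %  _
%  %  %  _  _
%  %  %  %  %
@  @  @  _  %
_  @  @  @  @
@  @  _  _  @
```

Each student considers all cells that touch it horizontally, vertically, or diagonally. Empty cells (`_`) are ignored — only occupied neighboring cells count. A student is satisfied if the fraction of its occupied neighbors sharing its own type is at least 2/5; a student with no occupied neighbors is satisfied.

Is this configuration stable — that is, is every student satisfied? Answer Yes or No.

Yes

(1,3)% 3/3 satisfied
(1,4)% 2/2 satisfied
(2,1)% 3/3 satisfied
(2,2)% 6/6 satisfied
(2,3)% 6/6 satisfied
(3,1)% 3/5 satisfied
(3,2)% 5/8 satisfied
(3,3)% 4/6 satisfied
(3,4)% 4/5 satisfied
(3,5)% 2/2 satisfied
(4,1)@ 2/4 satisfied
(4,2)@ 4/7 satisfied
(4,3)@ 4/7 satisfied
(4,5)% 2/4 satisfied
(5,2)@ 6/6 satisfied
(5,3)@ 5/5 satisfied
(5,4)@ 4/5 satisfied
(5,5)@ 2/3 satisfied
(6,1)@ 2/2 satisfied
(6,2)@ 3/3 satisfied
(6,5)@ 2/2 satisfied
All meet the threshold, so the configuration is stable.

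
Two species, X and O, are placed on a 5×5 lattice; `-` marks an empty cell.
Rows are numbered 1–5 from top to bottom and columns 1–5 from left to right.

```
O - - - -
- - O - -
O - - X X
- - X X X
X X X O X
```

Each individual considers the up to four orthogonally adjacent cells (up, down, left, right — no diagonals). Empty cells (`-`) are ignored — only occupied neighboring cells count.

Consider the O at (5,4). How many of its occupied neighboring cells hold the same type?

Occupied neighbors of (5,4): (4,4)=X, (5,3)=X, (5,5)=X.
Same type (O): 0 of 3.

0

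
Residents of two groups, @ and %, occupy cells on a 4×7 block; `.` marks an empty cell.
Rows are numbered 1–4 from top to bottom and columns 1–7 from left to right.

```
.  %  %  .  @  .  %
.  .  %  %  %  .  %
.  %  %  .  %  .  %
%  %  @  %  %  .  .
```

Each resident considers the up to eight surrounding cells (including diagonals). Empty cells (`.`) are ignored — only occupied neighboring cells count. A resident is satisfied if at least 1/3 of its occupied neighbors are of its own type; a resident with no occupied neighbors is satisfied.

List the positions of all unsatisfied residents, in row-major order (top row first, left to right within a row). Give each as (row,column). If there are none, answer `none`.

Row 1: (1,2)% 2/2 ✓ · (1,3)% 3/3 ✓ · (1,5)@ 0/2 ✗ · (1,7)% 1/1 ✓
Row 2: (2,3)% 5/5 ✓ · (2,4)% 5/6 ✓ · (2,5)% 2/3 ✓ · (2,7)% 2/2 ✓
Row 3: (3,2)% 4/5 ✓ · (3,3)% 5/6 ✓ · (3,5)% 4/4 ✓ · (3,7)% 1/1 ✓
Row 4: (4,1)% 2/2 ✓ · (4,2)% 3/4 ✓ · (4,3)@ 0/4 ✗ · (4,4)% 3/4 ✓ · (4,5)% 2/2 ✓

(1,5), (4,3)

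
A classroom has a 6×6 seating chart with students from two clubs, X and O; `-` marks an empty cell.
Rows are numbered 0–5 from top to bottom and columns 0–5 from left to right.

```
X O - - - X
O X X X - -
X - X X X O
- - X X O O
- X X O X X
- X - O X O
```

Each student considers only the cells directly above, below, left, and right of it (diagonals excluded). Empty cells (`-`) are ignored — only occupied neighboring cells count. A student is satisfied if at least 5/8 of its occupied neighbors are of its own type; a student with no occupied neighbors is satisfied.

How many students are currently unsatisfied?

(0,0)X 0/2 not
(0,1)O 0/2 not
(0,5)X 0/0 satisfied
(1,0)O 0/3 not
(1,1)X 1/3 not
(1,2)X 3/3 satisfied
(1,3)X 2/2 satisfied
(2,0)X 0/1 not
(2,2)X 3/3 satisfied
(2,3)X 4/4 satisfied
(2,4)X 1/3 not
(2,5)O 1/2 not
(3,2)X 3/3 satisfied
(3,3)X 2/4 not
(3,4)O 1/4 not
(3,5)O 2/3 satisfied
(4,1)X 2/2 satisfied
(4,2)X 2/3 satisfied
(4,3)O 1/4 not
(4,4)X 2/4 not
(4,5)X 1/3 not
(5,1)X 1/1 satisfied
(5,3)O 1/2 not
(5,4)X 1/3 not
(5,5)O 0/2 not
Unsatisfied: (0,0), (0,1), (1,0), (1,1), (2,0), (2,4), (2,5), (3,3), (3,4), (4,3), (4,4), (4,5), (5,3), (5,4), (5,5) — 15 in total.

15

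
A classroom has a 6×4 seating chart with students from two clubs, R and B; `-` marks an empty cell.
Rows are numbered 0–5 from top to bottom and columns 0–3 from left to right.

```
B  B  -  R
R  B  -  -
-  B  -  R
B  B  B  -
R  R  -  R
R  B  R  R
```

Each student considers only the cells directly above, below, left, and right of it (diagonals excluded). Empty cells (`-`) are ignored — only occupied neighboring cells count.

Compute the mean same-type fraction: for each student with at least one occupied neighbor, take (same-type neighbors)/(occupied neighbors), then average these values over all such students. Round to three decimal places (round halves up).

Row 0: (0,0)B 1/2 · (0,1)B 2/2 · (0,3)R — no occupied neighbors
Row 1: (1,0)R 0/2 · (1,1)B 2/3
Row 2: (2,1)B 2/2 · (2,3)R — no occupied neighbors
Row 3: (3,0)B 1/2 · (3,1)B 3/4 · (3,2)B 1/1
Row 4: (4,0)R 2/3 · (4,1)R 1/3 · (4,3)R 1/1
Row 5: (5,0)R 1/2 · (5,1)B 0/3 · (5,2)R 1/2 · (5,3)R 2/2
Sum over 15 students: 1/2 + 2/2 + 0/2 + 2/3 + 2/2 + 1/2 + 3/4 + 1/1 + 2/3 + 1/3 + 1/1 + 1/2 + 0/3 + 1/2 + 2/2 = 113/12; mean = 113/12 ÷ 15 = 113/180 = 0.627777… → 0.628.

0.628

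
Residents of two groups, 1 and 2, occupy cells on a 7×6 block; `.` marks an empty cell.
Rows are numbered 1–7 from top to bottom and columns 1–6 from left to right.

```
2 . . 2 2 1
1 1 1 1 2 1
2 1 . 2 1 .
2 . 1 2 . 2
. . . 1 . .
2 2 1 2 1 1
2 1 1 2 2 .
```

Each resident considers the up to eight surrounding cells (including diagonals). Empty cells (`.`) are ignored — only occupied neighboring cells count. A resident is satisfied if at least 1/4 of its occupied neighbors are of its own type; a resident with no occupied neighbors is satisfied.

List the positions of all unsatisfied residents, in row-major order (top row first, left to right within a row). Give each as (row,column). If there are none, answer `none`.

(1,1), (4,6)

(1,1)2 0/2 ✗
(1,4)2 2/4 ✓
(1,5)2 2/5 ✓
(1,6)1 1/3 ✓
(2,1)1 2/4 ✓
(2,2)1 3/5 ✓
(2,3)1 3/5 ✓
(2,4)1 2/6 ✓
(2,5)2 3/7 ✓
(2,6)1 2/4 ✓
(3,1)2 1/4 ✓
(3,2)1 4/6 ✓
(3,4)2 2/6 ✓
(3,5)1 2/6 ✓
(4,1)2 1/2 ✓
(4,3)1 2/4 ✓
(4,4)2 1/4 ✓
(4,6)2 0/1 ✗
(5,4)1 3/5 ✓
(6,1)2 2/3 ✓
(6,2)2 2/5 ✓
(6,3)1 3/6 ✓
(6,4)2 2/6 ✓
(6,5)1 2/5 ✓
(6,6)1 1/2 ✓
(7,1)2 2/3 ✓
(7,2)1 2/5 ✓
(7,3)1 2/5 ✓
(7,4)2 2/5 ✓
(7,5)2 2/4 ✓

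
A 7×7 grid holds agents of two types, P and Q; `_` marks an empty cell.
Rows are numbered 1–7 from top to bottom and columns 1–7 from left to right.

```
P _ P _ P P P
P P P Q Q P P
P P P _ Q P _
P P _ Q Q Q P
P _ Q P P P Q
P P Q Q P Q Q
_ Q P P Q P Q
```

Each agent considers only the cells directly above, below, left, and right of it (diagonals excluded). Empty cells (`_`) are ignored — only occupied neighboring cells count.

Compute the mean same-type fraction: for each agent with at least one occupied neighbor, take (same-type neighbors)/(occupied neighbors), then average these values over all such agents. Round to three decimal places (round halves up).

0.603

Row 1: (1,1)P 1/1 · (1,3)P 1/1 · (1,5)P 1/2 · (1,6)P 3/3 · (1,7)P 2/2
Row 2: (2,1)P 3/3 · (2,2)P 3/3 · (2,3)P 3/4 · (2,4)Q 1/2 · (2,5)Q 2/4 · (2,6)P 3/4 · (2,7)P 2/2
Row 3: (3,1)P 3/3 · (3,2)P 4/4 · (3,3)P 2/2 · (3,5)Q 2/3 · (3,6)P 1/3
Row 4: (4,1)P 3/3 · (4,2)P 2/2 · (4,4)Q 1/2 · (4,5)Q 3/4 · (4,6)Q 1/4 · (4,7)P 0/2
Row 5: (5,1)P 2/2 · (5,3)Q 1/2 · (5,4)P 1/4 · (5,5)P 3/4 · (5,6)P 1/4 · (5,7)Q 1/3
Row 6: (6,1)P 2/2 · (6,2)P 1/3 · (6,3)Q 2/4 · (6,4)Q 1/4 · (6,5)P 1/4 · (6,6)Q 1/4 · (6,7)Q 3/3
Row 7: (7,2)Q 0/2 · (7,3)P 1/3 · (7,4)P 1/3 · (7,5)Q 0/3 · (7,6)P 0/3 · (7,7)Q 1/2
Sum over 42 agents: 1/1 + 1/1 + 1/2 + 3/3 + 2/2 + 3/3 + 3/3 + 3/4 + 1/2 + 2/4 + 3/4 + 2/2 + 3/3 + 4/4 + 2/2 + 2/3 + 1/3 + 3/3 + 2/2 + 1/2 + 3/4 + 1/4 + 0/2 + 2/2 + 1/2 + 1/4 + 3/4 + 1/4 + 1/3 + 2/2 + 1/3 + 2/4 + 1/4 + 1/4 + 1/4 + 3/3 + 0/2 + 1/3 + 1/3 + 0/3 + 0/3 + 1/2 = 76/3; mean = 76/3 ÷ 42 = 38/63 = 0.603174… → 0.603.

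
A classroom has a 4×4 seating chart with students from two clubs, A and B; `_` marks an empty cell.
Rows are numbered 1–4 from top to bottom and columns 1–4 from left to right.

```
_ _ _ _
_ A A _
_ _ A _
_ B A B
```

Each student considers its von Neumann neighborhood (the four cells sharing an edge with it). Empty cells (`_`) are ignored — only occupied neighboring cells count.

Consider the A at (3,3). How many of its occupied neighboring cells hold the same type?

Occupied neighbors of (3,3): (2,3)=A, (4,3)=A.
Same type (A): 2 of 2.

2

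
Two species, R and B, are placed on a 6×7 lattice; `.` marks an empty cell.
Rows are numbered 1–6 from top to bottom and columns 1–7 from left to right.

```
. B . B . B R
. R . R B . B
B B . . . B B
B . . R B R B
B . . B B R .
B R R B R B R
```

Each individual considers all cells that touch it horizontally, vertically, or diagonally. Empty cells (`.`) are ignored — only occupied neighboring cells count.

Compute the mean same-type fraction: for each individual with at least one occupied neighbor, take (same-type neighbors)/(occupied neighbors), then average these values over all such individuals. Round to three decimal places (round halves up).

Row 1: (1,2)B 0/1 · (1,4)B 1/2 · (1,6)B 2/3 · (1,7)R 0/2
Row 2: (2,2)R 0/3 · (2,4)R 0/2 · (2,5)B 3/4 · (2,7)B 3/4
Row 3: (3,1)B 2/3 · (3,2)B 2/3 · (3,6)B 5/6 · (3,7)B 3/4
Row 4: (4,1)B 3/3 · (4,4)R 0/3 · (4,5)B 3/6 · (4,6)R 1/6 · (4,7)B 2/4
Row 5: (5,1)B 2/3 · (5,4)B 3/6 · (5,5)B 4/8 · (5,6)R 3/7
Row 6: (6,1)B 1/2 · (6,2)R 1/3 · (6,3)R 1/3 · (6,4)B 2/4 · (6,5)R 1/5 · (6,6)B 1/4 · (6,7)R 1/2
Sum over 28 individuals: 0/1 + 1/2 + 2/3 + 0/2 + 0/3 + 0/2 + 3/4 + 3/4 + 2/3 + 2/3 + 5/6 + 3/4 + 3/3 + 0/3 + 3/6 + 1/6 + 2/4 + 2/3 + 3/6 + 4/8 + 3/7 + 1/2 + 1/3 + 1/3 + 2/4 + 1/5 + 1/4 + 1/2 = 2617/210; mean = 2617/210 ÷ 28 = 2617/5880 = 0.445068… → 0.445.

0.445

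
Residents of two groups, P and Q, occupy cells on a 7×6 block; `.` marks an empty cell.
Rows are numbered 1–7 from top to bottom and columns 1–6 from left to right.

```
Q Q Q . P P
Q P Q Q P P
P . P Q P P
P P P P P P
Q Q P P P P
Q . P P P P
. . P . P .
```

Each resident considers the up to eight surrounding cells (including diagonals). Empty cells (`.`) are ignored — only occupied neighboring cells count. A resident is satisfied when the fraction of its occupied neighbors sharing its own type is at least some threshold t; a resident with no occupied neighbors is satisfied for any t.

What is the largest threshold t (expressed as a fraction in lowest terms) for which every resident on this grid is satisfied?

1/4

(1,1)Q 2/3
(1,2)Q 4/5
(1,3)Q 3/4
(1,5)P 3/4
(1,6)P 3/3
(2,1)Q 2/4
(2,2)P 2/7
(2,3)Q 4/6
(2,4)Q 3/7
(2,5)P 5/7
(2,6)P 5/5
(3,1)P 3/4
(3,3)P 4/7
(3,4)Q 2/8
(3,5)P 6/8
(3,6)P 5/5
(4,1)P 2/4
(4,2)P 5/7
(4,3)P 5/7
(4,4)P 7/8
(4,5)P 7/8
(4,6)P 5/5
(5,1)Q 2/4
(5,2)Q 2/7
(5,3)P 6/7
(5,4)P 8/8
(5,5)P 8/8
(5,6)P 5/5
(6,1)Q 2/2
(6,3)P 4/5
(6,4)P 7/7
(6,5)P 6/6
(6,6)P 4/4
(7,3)P 2/2
(7,5)P 3/3
The smallest same-type fraction is 2/8 at (3,4), which reduces to 1/4. Any threshold above that leaves this resident unsatisfied.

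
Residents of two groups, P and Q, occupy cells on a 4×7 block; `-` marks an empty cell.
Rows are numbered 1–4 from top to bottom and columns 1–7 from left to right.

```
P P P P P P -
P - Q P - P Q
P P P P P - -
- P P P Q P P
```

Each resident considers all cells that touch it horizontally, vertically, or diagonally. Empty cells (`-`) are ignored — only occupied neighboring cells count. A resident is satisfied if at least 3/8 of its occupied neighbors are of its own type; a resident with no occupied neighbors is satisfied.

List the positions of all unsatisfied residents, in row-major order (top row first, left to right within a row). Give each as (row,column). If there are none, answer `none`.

(1,1)P 2/2 ok
(1,2)P 3/4 ok
(1,3)P 3/4 ok
(1,4)P 3/4 ok
(1,5)P 4/4 ok
(1,6)P 2/3 ok
(2,1)P 4/4 ok
(2,3)Q 0/7 unhappy
(2,4)P 6/7 ok
(2,6)P 3/4 ok
(2,7)Q 0/2 unhappy
(3,1)P 3/3 ok
(3,2)P 5/6 ok
(3,3)P 6/7 ok
(3,4)P 5/7 ok
(3,5)P 5/6 ok
(4,2)P 4/4 ok
(4,3)P 5/5 ok
(4,4)P 4/5 ok
(4,5)Q 0/4 unhappy
(4,6)P 2/3 ok
(4,7)P 1/1 ok

(2,3), (2,7), (4,5)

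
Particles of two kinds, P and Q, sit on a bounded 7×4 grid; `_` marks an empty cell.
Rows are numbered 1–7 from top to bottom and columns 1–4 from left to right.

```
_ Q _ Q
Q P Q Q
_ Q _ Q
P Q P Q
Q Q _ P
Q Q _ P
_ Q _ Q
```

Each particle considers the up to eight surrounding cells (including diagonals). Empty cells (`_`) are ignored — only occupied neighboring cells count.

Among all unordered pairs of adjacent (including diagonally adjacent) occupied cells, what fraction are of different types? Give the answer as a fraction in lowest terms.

15/38

Scan each occupied cell's neighbors to the right and below (and the two forward diagonals) so each pair is counted once.
Row 1: Q(1,2)–P(2,2)≠ Q(1,2)–Q(2,3)= Q(1,2)–Q(2,1)= Q(1,4)–Q(2,4)= Q(1,4)–Q(2,3)=  → 1/5 unlike.
Row 2: Q(2,1)–P(2,2)≠ Q(2,1)–Q(3,2)= P(2,2)–Q(2,3)≠ P(2,2)–Q(3,2)≠ Q(2,3)–Q(2,4)= Q(2,3)–Q(3,4)= Q(2,3)–Q(3,2)= Q(2,4)–Q(3,4)=  → 3/8 unlike.
Row 3: Q(3,2)–Q(4,2)= Q(3,2)–P(4,3)≠ Q(3,2)–P(4,1)≠ Q(3,4)–Q(4,4)= Q(3,4)–P(4,3)≠  → 3/5 unlike.
Row 4: P(4,1)–Q(4,2)≠ P(4,1)–Q(5,1)≠ P(4,1)–Q(5,2)≠ Q(4,2)–P(4,3)≠ Q(4,2)–Q(5,2)= Q(4,2)–Q(5,1)= P(4,3)–Q(4,4)≠ P(4,3)–P(5,4)= P(4,3)–Q(5,2)≠ Q(4,4)–P(5,4)≠  → 7/10 unlike.
Row 5: Q(5,1)–Q(5,2)= Q(5,1)–Q(6,1)= Q(5,1)–Q(6,2)= Q(5,2)–Q(6,2)= Q(5,2)–Q(6,1)= P(5,4)–P(6,4)=  → 0/6 unlike.
Row 6: Q(6,1)–Q(6,2)= Q(6,1)–Q(7,2)= Q(6,2)–Q(7,2)= P(6,4)–Q(7,4)≠  → 1/4 unlike.
Total adjacent occupied pairs: 38; unlike-type pairs: 15.
15/38 is already in lowest terms.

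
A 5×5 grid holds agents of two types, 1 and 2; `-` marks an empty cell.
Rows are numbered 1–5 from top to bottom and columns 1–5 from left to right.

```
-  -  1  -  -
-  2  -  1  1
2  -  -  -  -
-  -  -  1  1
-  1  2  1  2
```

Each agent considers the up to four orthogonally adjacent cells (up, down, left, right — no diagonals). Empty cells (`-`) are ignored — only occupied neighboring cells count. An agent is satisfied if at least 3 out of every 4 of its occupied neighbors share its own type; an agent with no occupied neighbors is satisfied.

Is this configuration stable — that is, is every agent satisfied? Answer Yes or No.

No

Row 1: (1,3)1 0/0 ok
Row 2: (2,2)2 0/0 ok · (2,4)1 1/1 ok · (2,5)1 1/1 ok
Row 3: (3,1)2 0/0 ok
Row 4: (4,4)1 2/2 ok · (4,5)1 1/2 unhappy
Row 5: (5,2)1 0/1 unhappy · (5,3)2 0/2 unhappy · (5,4)1 1/3 unhappy · (5,5)2 0/2 unhappy
For instance (4,5) has only 1/2 same-type neighbors, below 3/4.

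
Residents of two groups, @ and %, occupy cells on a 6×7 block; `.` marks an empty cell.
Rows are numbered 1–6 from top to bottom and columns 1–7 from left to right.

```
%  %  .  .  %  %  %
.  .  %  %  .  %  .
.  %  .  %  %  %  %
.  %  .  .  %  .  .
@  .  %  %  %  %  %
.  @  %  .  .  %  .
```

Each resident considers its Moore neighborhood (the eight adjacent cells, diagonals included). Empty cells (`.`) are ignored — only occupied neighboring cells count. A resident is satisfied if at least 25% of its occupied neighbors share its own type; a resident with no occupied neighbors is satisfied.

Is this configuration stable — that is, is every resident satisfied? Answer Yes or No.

Yes

Row 1: (1,1)% 1/1 ok · (1,2)% 2/2 ok · (1,5)% 3/3 ok · (1,6)% 3/3 ok · (1,7)% 2/2 ok
Row 2: (2,3)% 4/4 ok · (2,4)% 4/4 ok · (2,6)% 6/6 ok
Row 3: (3,2)% 2/2 ok · (3,4)% 4/4 ok · (3,5)% 5/5 ok · (3,6)% 4/4 ok · (3,7)% 2/2 ok
Row 4: (4,2)% 2/3 ok · (4,5)% 6/6 ok
Row 5: (5,1)@ 1/2 ok · (5,3)% 3/4 ok · (5,4)% 4/4 ok · (5,5)% 4/4 ok · (5,6)% 4/4 ok · (5,7)% 2/2 ok
Row 6: (6,2)@ 1/3 ok · (6,3)% 2/3 ok · (6,6)% 3/3 ok
All meet the threshold, so the configuration is stable.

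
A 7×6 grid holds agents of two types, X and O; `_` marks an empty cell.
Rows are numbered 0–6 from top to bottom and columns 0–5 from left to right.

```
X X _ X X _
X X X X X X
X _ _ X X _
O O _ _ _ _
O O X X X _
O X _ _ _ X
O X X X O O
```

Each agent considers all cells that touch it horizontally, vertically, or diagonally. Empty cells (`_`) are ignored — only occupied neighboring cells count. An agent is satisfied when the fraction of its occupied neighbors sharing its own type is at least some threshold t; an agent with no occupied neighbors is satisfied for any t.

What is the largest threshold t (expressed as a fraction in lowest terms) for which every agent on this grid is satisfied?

1/3

(0,0)X 3/3
(0,1)X 4/4
(0,3)X 4/4
(0,4)X 4/4
(1,0)X 4/4
(1,1)X 5/5
(1,2)X 5/5
(1,3)X 6/6
(1,4)X 6/6
(1,5)X 3/3
(2,0)X 2/4
(2,3)X 4/4
(2,4)X 4/4
(3,0)O 3/4
(3,1)O 3/5
(4,0)O 4/5
(4,1)O 4/6
(4,2)X 2/4
(4,3)X 2/2
(4,4)X 2/2
(5,0)O 3/5
(5,1)X 3/7
(5,5)X 1/3
(6,0)O 1/3
(6,1)X 2/4
(6,2)X 3/3
(6,3)X 1/2
(6,4)O 1/3
(6,5)O 1/2
The smallest same-type fraction is 1/3 at (5,5), which reduces to 1/3. Any threshold above that leaves this agent unsatisfied.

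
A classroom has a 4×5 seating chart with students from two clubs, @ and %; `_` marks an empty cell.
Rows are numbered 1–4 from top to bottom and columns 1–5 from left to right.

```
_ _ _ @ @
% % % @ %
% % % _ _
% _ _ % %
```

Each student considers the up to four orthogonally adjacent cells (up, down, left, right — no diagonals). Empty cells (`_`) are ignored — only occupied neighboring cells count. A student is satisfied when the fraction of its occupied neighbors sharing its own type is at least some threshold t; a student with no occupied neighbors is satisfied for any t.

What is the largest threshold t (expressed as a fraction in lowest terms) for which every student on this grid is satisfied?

0/1

Row 1: (1,4)@ 2/2 · (1,5)@ 1/2
Row 2: (2,1)% 2/2 · (2,2)% 3/3 · (2,3)% 2/3 · (2,4)@ 1/3 · (2,5)% 0/2
Row 3: (3,1)% 3/3 · (3,2)% 3/3 · (3,3)% 2/2
Row 4: (4,1)% 1/1 · (4,4)% 1/1 · (4,5)% 1/1
The smallest same-type fraction is 0/2 at (2,5), which reduces to 0/1. Any threshold above that leaves this student unsatisfied.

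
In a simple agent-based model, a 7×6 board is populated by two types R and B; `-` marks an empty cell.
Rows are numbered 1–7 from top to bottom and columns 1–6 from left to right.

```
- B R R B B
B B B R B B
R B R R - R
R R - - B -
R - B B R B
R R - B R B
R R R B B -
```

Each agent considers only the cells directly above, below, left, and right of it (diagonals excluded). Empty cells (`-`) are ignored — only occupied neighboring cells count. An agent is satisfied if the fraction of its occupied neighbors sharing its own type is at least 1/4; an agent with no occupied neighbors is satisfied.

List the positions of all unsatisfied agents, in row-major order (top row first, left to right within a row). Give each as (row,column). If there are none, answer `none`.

(3,6), (4,5)

(1,2)B 1/2 ✓
(1,3)R 1/3 ✓
(1,4)R 2/3 ✓
(1,5)B 2/3 ✓
(1,6)B 2/2 ✓
(2,1)B 1/2 ✓
(2,2)B 4/4 ✓
(2,3)B 1/4 ✓
(2,4)R 2/4 ✓
(2,5)B 2/3 ✓
(2,6)B 2/3 ✓
(3,1)R 1/3 ✓
(3,2)B 1/4 ✓
(3,3)R 1/3 ✓
(3,4)R 2/2 ✓
(3,6)R 0/1 ✗
(4,1)R 3/3 ✓
(4,2)R 1/2 ✓
(4,5)B 0/1 ✗
(5,1)R 2/2 ✓
(5,3)B 1/1 ✓
(5,4)B 2/3 ✓
(5,5)R 1/4 ✓
(5,6)B 1/2 ✓
(6,1)R 3/3 ✓
(6,2)R 2/2 ✓
(6,4)B 2/3 ✓
(6,5)R 1/4 ✓
(6,6)B 1/2 ✓
(7,1)R 2/2 ✓
(7,2)R 3/3 ✓
(7,3)R 1/2 ✓
(7,4)B 2/3 ✓
(7,5)B 1/2 ✓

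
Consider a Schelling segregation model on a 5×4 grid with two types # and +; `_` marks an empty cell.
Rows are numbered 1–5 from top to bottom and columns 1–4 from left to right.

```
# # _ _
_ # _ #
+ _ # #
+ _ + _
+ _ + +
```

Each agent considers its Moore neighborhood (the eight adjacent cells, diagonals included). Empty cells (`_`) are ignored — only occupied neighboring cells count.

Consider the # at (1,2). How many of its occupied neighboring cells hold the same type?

2

Occupied neighbors of (1,2): (1,1)=#, (2,2)=#.
Same type (#): 2 of 2.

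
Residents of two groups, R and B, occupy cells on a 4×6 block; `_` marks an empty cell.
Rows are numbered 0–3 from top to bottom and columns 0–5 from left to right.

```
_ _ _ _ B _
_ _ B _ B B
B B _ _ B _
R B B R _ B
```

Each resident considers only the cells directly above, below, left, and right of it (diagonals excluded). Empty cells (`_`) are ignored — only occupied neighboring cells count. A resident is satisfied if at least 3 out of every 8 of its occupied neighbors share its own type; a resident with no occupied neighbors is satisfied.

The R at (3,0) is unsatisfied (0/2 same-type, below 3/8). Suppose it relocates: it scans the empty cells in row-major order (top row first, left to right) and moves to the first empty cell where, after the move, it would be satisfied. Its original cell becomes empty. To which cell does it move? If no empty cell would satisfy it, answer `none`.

(0,0)

Vacating (3,0). Empty cells in order:
  (0,0): 0/0 same-type → satisfied — stop here.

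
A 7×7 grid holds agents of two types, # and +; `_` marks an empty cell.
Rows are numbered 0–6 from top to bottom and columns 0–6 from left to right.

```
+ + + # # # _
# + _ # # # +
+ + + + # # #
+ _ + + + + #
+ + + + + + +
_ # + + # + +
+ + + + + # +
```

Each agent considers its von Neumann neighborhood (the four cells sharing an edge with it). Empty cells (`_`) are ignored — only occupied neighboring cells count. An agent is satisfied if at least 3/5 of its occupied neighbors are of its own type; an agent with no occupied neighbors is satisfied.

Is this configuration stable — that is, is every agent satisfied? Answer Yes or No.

No

Row 0: (0,0)+ 1/2 unhappy · (0,1)+ 3/3 ok · (0,2)+ 1/2 unhappy · (0,3)# 2/3 ok · (0,4)# 3/3 ok · (0,5)# 2/2 ok
Row 1: (1,0)# 0/3 unhappy · (1,1)+ 2/3 ok · (1,3)# 2/3 ok · (1,4)# 4/4 ok · (1,5)# 3/4 ok · (1,6)+ 0/2 unhappy
Row 2: (2,0)+ 2/3 ok · (2,1)+ 3/3 ok · (2,2)+ 3/3 ok · (2,3)+ 2/4 unhappy · (2,4)# 2/4 unhappy · (2,5)# 3/4 ok · (2,6)# 2/3 ok
Row 3: (3,0)+ 2/2 ok · (3,2)+ 3/3 ok · (3,3)+ 4/4 ok · (3,4)+ 3/4 ok · (3,5)+ 2/4 unhappy · (3,6)# 1/3 unhappy
Row 4: (4,0)+ 2/2 ok · (4,1)+ 2/3 ok · (4,2)+ 4/4 ok · (4,3)+ 4/4 ok · (4,4)+ 3/4 ok · (4,5)+ 4/4 ok · (4,6)+ 2/3 ok
Row 5: (5,1)# 0/3 unhappy · (5,2)+ 3/4 ok · (5,3)+ 3/4 ok · (5,4)# 0/4 unhappy · (5,5)+ 2/4 unhappy · (5,6)+ 3/3 ok
Row 6: (6,0)+ 1/1 ok · (6,1)+ 2/3 ok · (6,2)+ 3/3 ok · (6,3)+ 3/3 ok · (6,4)+ 1/3 unhappy · (6,5)# 0/3 unhappy · (6,6)+ 1/2 unhappy
For instance (0,0) has only 1/2 same-type neighbors, below 3/5.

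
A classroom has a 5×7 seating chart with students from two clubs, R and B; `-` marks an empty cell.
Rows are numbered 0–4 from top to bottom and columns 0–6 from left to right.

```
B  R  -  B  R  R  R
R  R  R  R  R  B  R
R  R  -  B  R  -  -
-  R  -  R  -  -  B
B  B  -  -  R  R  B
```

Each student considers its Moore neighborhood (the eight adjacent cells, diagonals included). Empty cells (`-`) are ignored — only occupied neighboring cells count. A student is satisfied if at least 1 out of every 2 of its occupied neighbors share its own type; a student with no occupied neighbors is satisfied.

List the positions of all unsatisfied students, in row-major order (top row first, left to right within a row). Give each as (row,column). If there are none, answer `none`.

(0,0), (0,3), (1,5), (2,3), (4,5)

(0,0)B 0/3 ✗
(0,1)R 3/4 ✓
(0,3)B 0/4 ✗
(0,4)R 3/5 ✓
(0,5)R 4/5 ✓
(0,6)R 2/3 ✓
(1,0)R 4/5 ✓
(1,1)R 5/6 ✓
(1,2)R 4/6 ✓
(1,3)R 4/6 ✓
(1,4)R 4/7 ✓
(1,5)B 0/6 ✗
(1,6)R 2/3 ✓
(2,0)R 4/4 ✓
(2,1)R 5/5 ✓
(2,3)B 0/5 ✗
(2,4)R 3/5 ✓
(3,1)R 2/4 ✓
(3,3)R 2/3 ✓
(3,6)B 1/2 ✓
(4,0)B 1/2 ✓
(4,1)B 1/2 ✓
(4,4)R 2/2 ✓
(4,5)R 1/3 ✗
(4,6)B 1/2 ✓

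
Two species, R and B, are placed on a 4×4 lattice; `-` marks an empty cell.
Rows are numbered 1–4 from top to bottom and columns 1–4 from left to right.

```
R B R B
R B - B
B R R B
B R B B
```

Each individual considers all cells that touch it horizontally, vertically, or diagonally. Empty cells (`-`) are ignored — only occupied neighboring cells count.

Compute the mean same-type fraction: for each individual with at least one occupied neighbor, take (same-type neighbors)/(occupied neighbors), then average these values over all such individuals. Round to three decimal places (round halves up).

0.396

(1,1)R 1/3
(1,2)B 1/4
(1,3)R 0/4
(1,4)B 1/2
(2,1)R 2/5
(2,2)B 2/7
(2,4)B 2/4
(3,1)B 2/5
(3,2)R 3/7
(3,3)R 2/7
(3,4)B 3/4
(4,1)B 1/3
(4,2)R 2/5
(4,3)B 2/5
(4,4)B 2/3
Sum over 15 individuals: 1/3 + 1/4 + 0/4 + 1/2 + 2/5 + 2/7 + 2/4 + 2/5 + 3/7 + 2/7 + 3/4 + 1/3 + 2/5 + 2/5 + 2/3 = 89/15; mean = 89/15 ÷ 15 = 89/225 = 0.395555… → 0.396.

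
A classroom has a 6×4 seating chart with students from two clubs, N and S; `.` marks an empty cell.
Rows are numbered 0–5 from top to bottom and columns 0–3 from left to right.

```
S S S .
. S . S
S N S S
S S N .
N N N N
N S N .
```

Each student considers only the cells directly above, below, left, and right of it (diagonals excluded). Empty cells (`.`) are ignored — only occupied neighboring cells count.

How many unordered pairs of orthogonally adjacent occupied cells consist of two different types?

11

Scan each occupied cell's neighbors to the right and below so each pair is counted once.
From row 0: 0 unlike of 3 pairs (running 0/3).
From row 1: 1 unlike of 2 pairs (running 1/5).
From row 2: 4 unlike of 6 pairs (running 5/11).
From row 3: 3 unlike of 5 pairs (running 8/16).
From row 4: 1 unlike of 6 pairs (running 9/22).
From row 5: 2 unlike of 2 pairs (running 11/24).
Total adjacent occupied pairs: 24; unlike-type pairs: 11.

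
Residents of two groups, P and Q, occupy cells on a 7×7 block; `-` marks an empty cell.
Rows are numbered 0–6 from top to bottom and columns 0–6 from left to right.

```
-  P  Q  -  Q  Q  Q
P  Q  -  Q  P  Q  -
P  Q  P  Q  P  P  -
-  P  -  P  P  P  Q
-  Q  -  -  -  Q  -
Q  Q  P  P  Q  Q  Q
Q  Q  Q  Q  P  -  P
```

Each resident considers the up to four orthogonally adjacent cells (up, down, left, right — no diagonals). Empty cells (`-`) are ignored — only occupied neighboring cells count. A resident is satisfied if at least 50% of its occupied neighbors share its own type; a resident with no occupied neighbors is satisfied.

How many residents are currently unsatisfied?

16

Row 0: (0,1)P 0/2 unhappy · (0,2)Q 0/1 unhappy · (0,4)Q 1/2 ok · (0,5)Q 3/3 ok · (0,6)Q 1/1 ok
Row 1: (1,0)P 1/2 ok · (1,1)Q 1/3 unhappy · (1,3)Q 1/2 ok · (1,4)P 1/4 unhappy · (1,5)Q 1/3 unhappy
Row 2: (2,0)P 1/2 ok · (2,1)Q 1/4 unhappy · (2,2)P 0/2 unhappy · (2,3)Q 1/4 unhappy · (2,4)P 3/4 ok · (2,5)P 2/3 ok
Row 3: (3,1)P 0/2 unhappy · (3,3)P 1/2 ok · (3,4)P 3/3 ok · (3,5)P 2/4 ok · (3,6)Q 0/1 unhappy
Row 4: (4,1)Q 1/2 ok · (4,5)Q 1/2 ok
Row 5: (5,0)Q 2/2 ok · (5,1)Q 3/4 ok · (5,2)P 1/3 unhappy · (5,3)P 1/3 unhappy · (5,4)Q 1/3 unhappy · (5,5)Q 3/3 ok · (5,6)Q 1/2 ok
Row 6: (6,0)Q 2/2 ok · (6,1)Q 3/3 ok · (6,2)Q 2/3 ok · (6,3)Q 1/3 unhappy · (6,4)P 0/2 unhappy · (6,6)P 0/1 unhappy
Unsatisfied: (0,1), (0,2), (1,1), (1,4), (1,5), (2,1), (2,2), (2,3), (3,1), (3,6), (5,2), (5,3), (5,4), (6,3), (6,4), (6,6) — 16 in total.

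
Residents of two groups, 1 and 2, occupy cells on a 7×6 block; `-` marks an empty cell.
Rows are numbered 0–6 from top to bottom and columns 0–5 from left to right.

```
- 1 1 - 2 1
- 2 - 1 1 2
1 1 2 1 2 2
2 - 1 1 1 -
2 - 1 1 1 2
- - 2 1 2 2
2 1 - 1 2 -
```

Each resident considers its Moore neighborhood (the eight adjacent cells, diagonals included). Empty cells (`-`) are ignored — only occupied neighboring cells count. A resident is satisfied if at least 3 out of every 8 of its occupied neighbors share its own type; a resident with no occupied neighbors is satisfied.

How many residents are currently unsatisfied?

(0,1)1 1/2 satisfied
(0,2)1 2/3 satisfied
(0,4)2 1/4 not
(0,5)1 1/3 not
(1,1)2 1/5 not
(1,3)1 3/6 satisfied
(1,4)1 3/7 satisfied
(1,5)2 3/5 satisfied
(2,0)1 1/3 not
(2,1)1 2/5 satisfied
(2,2)2 1/6 not
(2,3)1 5/7 satisfied
(2,4)2 2/7 not
(2,5)2 2/4 satisfied
(3,0)2 1/3 not
(3,2)1 5/6 satisfied
(3,3)1 6/8 satisfied
(3,4)1 4/7 satisfied
(4,0)2 1/1 satisfied
(4,2)1 4/5 satisfied
(4,3)1 6/8 satisfied
(4,4)1 4/7 satisfied
(4,5)2 2/4 satisfied
(5,2)2 0/5 not
(5,3)1 4/7 satisfied
(5,4)2 3/7 satisfied
(5,5)2 3/4 satisfied
(6,0)2 0/1 not
(6,1)1 0/2 not
(6,3)1 1/4 not
(6,4)2 2/4 satisfied
Unsatisfied: (0,4), (0,5), (1,1), (2,0), (2,2), (2,4), (3,0), (5,2), (6,0), (6,1), (6,3) — 11 in total.

11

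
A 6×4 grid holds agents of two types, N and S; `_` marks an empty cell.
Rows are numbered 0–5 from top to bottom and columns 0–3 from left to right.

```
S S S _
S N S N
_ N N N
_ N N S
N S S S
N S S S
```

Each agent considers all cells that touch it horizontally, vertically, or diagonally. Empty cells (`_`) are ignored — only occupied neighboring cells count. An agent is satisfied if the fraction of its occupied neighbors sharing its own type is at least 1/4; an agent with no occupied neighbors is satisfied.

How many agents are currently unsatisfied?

0

Row 0: (0,0)S 2/3 ok · (0,1)S 4/5 ok · (0,2)S 2/4 ok
Row 1: (1,0)S 2/4 ok · (1,1)N 2/7 ok · (1,2)S 2/7 ok · (1,3)N 2/4 ok
Row 2: (2,1)N 4/6 ok · (2,2)N 6/8 ok · (2,3)N 3/5 ok
Row 3: (3,1)N 4/6 ok · (3,2)N 4/8 ok · (3,3)S 2/5 ok
Row 4: (4,0)N 2/4 ok · (4,1)S 3/7 ok · (4,2)S 6/8 ok · (4,3)S 4/5 ok
Row 5: (5,0)N 1/3 ok · (5,1)S 3/5 ok · (5,2)S 5/5 ok · (5,3)S 3/3 ok
Every one meets the threshold.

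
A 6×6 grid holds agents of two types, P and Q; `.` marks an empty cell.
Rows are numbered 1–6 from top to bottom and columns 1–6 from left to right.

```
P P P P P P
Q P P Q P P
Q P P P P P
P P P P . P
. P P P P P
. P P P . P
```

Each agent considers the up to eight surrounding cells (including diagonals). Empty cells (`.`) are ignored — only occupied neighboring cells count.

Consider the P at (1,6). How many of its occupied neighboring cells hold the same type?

3

Occupied neighbors of (1,6): (1,5)=P, (2,5)=P, (2,6)=P.
Same type (P): 3 of 3.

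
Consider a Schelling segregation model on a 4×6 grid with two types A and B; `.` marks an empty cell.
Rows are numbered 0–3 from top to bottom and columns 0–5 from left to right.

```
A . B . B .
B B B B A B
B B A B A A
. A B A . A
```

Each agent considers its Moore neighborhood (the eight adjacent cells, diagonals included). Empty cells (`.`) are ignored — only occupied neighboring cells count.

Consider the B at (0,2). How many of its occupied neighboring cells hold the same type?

Occupied neighbors of (0,2): (1,1)=B, (1,2)=B, (1,3)=B.
Same type (B): 3 of 3.

3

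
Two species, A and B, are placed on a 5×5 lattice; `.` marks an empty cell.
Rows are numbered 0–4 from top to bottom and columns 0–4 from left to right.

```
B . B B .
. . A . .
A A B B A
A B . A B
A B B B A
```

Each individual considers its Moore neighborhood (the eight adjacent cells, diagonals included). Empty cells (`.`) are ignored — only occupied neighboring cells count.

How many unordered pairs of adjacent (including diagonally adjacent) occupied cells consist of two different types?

Scan each occupied cell's neighbors to the right and below (and the two forward diagonals) so each pair is counted once.
From row 0: 2 unlike of 3 pairs (running 2/3).
From row 1: 2 unlike of 3 pairs (running 4/6).
From row 2: 7 unlike of 14 pairs (running 11/20).
From row 3: 7 unlike of 12 pairs (running 18/32).
From row 4: 2 unlike of 4 pairs (running 20/36).
Total adjacent occupied pairs: 36; unlike-type pairs: 20.

20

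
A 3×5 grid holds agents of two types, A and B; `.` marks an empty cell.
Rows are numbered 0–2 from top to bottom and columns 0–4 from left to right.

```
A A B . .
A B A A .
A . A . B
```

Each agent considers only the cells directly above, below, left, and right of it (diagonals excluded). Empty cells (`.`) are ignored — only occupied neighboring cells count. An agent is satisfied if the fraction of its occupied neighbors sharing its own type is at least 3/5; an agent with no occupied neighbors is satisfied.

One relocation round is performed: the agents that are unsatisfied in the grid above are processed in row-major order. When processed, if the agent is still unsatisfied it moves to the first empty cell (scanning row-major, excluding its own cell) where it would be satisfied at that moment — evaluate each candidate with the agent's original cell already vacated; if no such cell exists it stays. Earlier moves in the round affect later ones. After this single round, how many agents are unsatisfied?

2

Initially unsatisfied (in order): (0,1), (0,2), (1,1), (1,2).
  (0,1) → (0,4).
  (0,2): no empty cell satisfies it; stays.
  (1,1): no empty cell satisfies it; stays.
  (1,2) → (0,3).
Resulting grid:
A . B A A
A B . A .
A . A . B
Unsatisfied now: (0,2), (1,1).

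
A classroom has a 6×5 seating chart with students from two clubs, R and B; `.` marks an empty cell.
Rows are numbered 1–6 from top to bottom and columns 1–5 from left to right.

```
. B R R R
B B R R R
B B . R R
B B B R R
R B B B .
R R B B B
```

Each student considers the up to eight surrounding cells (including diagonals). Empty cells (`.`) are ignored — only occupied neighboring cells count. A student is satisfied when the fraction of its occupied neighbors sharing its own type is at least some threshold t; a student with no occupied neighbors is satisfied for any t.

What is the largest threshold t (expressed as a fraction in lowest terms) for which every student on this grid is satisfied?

2/5

Row 1: (1,2)B 2/4 · (1,3)R 3/5 · (1,4)R 5/5 · (1,5)R 3/3
Row 2: (2,1)B 4/4 · (2,2)B 4/6 · (2,3)R 4/7 · (2,4)R 7/7 · (2,5)R 5/5
Row 3: (3,1)B 5/5 · (3,2)B 6/7 · (3,4)R 6/7 · (3,5)R 5/5
Row 4: (4,1)B 4/5 · (4,2)B 6/7 · (4,3)B 5/7 · (4,4)R 3/6 · (4,5)R 3/4
Row 5: (5,1)R 2/5 · (5,2)B 5/8 · (5,3)B 6/8 · (5,4)B 5/7
Row 6: (6,1)R 2/3 · (6,2)R 2/5 · (6,3)B 4/5 · (6,4)B 4/4 · (6,5)B 2/2
The smallest same-type fraction is 2/5 at (5,1), which reduces to 2/5. Any threshold above that leaves this student unsatisfied.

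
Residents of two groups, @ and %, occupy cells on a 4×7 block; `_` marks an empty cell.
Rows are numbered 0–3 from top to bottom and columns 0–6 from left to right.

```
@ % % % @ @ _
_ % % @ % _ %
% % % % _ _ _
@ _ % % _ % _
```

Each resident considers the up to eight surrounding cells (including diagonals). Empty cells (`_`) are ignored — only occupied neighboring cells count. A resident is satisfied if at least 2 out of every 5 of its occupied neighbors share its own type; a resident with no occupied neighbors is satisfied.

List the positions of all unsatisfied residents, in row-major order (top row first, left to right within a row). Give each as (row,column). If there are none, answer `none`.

(0,0), (0,5), (1,3), (1,6), (3,0)

(0,0)@ 0/2 unhappy
(0,1)% 3/4 ok
(0,2)% 4/5 ok
(0,3)% 3/5 ok
(0,4)@ 2/4 ok
(0,5)@ 1/3 unhappy
(1,1)% 6/7 ok
(1,2)% 7/8 ok
(1,3)@ 1/7 unhappy
(1,4)% 2/5 ok
(1,6)% 0/1 unhappy
(2,0)% 2/3 ok
(2,1)% 5/6 ok
(2,2)% 6/7 ok
(2,3)% 5/6 ok
(3,0)@ 0/2 unhappy
(3,2)% 4/4 ok
(3,3)% 3/3 ok
(3,5)% 0/0 ok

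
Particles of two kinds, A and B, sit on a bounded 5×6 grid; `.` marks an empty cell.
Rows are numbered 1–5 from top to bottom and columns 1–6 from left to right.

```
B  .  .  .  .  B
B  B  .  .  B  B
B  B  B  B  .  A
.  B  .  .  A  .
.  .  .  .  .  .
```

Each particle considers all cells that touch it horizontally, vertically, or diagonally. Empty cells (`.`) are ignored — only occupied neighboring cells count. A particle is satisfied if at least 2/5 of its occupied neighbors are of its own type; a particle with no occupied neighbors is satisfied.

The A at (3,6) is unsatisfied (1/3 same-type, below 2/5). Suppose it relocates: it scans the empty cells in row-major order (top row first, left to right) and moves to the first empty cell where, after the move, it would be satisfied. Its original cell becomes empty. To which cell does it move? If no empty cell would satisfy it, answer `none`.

Vacating (3,6). Empty cells in order:
  (1,2): 0/3 same-type → still unsatisfied.
  (1,3): 0/1 same-type → still unsatisfied.
  (1,4): 0/1 same-type → still unsatisfied.
  (1,5): 0/3 same-type → still unsatisfied.
  (2,3): 0/4 same-type → still unsatisfied.
  (2,4): 0/3 same-type → still unsatisfied.
  (3,5): 1/4 same-type → still unsatisfied.
  (4,1): 0/3 same-type → still unsatisfied.
  (4,3): 0/4 same-type → still unsatisfied.
  (4,4): 1/3 same-type → still unsatisfied.
  (4,6): 1/1 same-type → satisfied — stop here.

(4,6)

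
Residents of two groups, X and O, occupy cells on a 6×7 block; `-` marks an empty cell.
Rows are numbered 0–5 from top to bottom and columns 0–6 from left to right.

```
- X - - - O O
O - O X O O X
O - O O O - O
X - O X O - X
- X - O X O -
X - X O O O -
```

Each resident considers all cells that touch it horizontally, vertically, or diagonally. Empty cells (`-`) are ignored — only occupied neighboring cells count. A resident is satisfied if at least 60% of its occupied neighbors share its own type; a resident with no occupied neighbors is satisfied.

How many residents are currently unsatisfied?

(0,1)X 0/2 unhappy
(0,5)O 3/4 ok
(0,6)O 2/3 ok
(1,0)O 1/2 unhappy
(1,2)O 2/4 unhappy
(1,3)X 0/5 unhappy
(1,4)O 4/5 ok
(1,5)O 5/6 ok
(1,6)X 0/4 unhappy
(2,0)O 1/2 unhappy
(2,2)O 3/5 ok
(2,3)O 6/8 ok
(2,4)O 4/6 ok
(2,6)O 1/3 unhappy
(3,0)X 1/2 unhappy
(3,2)O 3/5 ok
(3,3)X 1/7 unhappy
(3,4)O 4/6 ok
(3,6)X 0/2 unhappy
(4,1)X 3/4 ok
(4,3)O 4/7 unhappy
(4,4)X 1/7 unhappy
(4,5)O 3/5 ok
(5,0)X 1/1 ok
(5,2)X 1/3 unhappy
(5,3)O 2/4 unhappy
(5,4)O 4/5 ok
(5,5)O 2/3 ok
Unsatisfied: (0,1), (1,0), (1,2), (1,3), (1,6), (2,0), (2,6), (3,0), (3,3), (3,6), (4,3), (4,4), (5,2), (5,3) — 14 in total.

14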